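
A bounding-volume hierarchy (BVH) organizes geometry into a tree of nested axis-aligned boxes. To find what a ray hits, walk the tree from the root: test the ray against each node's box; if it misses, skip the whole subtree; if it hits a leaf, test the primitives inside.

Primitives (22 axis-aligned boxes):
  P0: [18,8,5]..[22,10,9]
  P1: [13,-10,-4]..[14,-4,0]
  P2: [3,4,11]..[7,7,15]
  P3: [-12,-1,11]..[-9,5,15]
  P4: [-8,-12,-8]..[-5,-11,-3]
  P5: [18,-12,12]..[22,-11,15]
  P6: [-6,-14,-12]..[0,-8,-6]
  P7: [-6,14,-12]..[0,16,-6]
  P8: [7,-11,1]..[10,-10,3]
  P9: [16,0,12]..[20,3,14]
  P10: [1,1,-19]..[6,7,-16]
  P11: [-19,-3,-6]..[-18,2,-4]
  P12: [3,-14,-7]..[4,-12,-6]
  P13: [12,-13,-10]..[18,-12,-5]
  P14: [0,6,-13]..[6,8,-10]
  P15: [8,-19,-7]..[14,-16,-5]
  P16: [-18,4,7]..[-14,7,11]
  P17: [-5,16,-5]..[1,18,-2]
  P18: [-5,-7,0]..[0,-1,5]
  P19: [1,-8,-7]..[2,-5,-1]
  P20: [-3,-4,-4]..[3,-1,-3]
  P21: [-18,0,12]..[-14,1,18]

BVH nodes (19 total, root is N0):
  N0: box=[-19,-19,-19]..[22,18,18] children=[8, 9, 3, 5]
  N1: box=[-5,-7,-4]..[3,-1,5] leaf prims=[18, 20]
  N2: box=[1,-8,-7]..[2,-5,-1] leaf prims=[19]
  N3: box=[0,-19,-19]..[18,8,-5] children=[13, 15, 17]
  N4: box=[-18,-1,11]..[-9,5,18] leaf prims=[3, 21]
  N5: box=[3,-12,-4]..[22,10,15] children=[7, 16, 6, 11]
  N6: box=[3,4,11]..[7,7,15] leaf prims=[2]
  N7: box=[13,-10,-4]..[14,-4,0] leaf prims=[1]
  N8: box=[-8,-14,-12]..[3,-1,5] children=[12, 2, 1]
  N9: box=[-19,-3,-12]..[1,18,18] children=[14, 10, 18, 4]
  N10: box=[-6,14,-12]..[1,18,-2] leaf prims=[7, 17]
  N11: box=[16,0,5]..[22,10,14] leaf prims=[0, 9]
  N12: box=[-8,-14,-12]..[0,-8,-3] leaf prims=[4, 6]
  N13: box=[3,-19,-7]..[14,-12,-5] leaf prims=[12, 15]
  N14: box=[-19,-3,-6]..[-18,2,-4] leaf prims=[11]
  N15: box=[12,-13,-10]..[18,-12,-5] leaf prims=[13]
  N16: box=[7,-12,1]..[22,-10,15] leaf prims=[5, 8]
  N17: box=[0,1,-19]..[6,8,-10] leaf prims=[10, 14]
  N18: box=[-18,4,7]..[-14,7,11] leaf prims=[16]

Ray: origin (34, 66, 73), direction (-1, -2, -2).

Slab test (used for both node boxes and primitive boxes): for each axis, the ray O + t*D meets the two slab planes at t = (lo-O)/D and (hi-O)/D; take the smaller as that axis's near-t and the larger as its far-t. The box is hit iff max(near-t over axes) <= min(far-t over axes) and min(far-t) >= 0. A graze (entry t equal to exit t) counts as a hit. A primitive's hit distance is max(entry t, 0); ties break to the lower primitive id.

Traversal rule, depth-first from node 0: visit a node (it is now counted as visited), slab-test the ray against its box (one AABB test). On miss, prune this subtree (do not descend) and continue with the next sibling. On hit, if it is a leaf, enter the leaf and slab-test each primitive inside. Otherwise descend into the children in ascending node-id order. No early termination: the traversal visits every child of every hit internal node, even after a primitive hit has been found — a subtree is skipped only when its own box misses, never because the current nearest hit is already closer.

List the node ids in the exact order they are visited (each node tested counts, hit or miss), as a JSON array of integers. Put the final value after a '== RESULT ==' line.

Traverse from the root:
N0 x:[12,53] y:[24,85/2] z:[55/2,46] -> hit [55/2,85/2], descend [3, 5, 8, 9]
  N3 x:[16,34] y:[29,85/2] z:[39,46] -> miss, prune
  N5 x:[12,31] y:[28,39] z:[29,77/2] -> hit [29,31], descend [6, 7, 11, 16]
    N6 x:[27,31] y:[59/2,31] z:[29,31] -> hit [59/2,31] leaf, test {P2@t=59/2}
    N7 x:[20,21] y:[35,38] z:[73/2,77/2] -> miss, prune
    N11 x:[12,18] y:[28,33] z:[59/2,34] -> miss, prune
    N16 x:[12,27] y:[38,39] z:[29,36] -> miss, prune
  N8 x:[31,42] y:[67/2,40] z:[34,85/2] -> hit [34,40], descend [1, 2, 12]
    N1 x:[31,39] y:[67/2,73/2] z:[34,77/2] -> hit [34,73/2] leaf, test {P18@t=34, P20(miss)}
    N2 x:[32,33] y:[71/2,37] z:[37,40] -> miss, prune
    N12 x:[34,42] y:[37,40] z:[38,85/2] -> hit [38,40] leaf, test {P4@t=39, P6@t=79/2}
  N9 x:[33,53] y:[24,69/2] z:[55/2,85/2] -> hit [33,69/2], descend [4, 10, 14, 18]
    N4 x:[43,52] y:[61/2,67/2] z:[55/2,31] -> miss, prune
    N10 x:[33,40] y:[24,26] z:[75/2,85/2] -> miss, prune
    N14 x:[52,53] y:[32,69/2] z:[77/2,79/2] -> miss, prune
    N18 x:[48,52] y:[59/2,31] z:[31,33] -> miss, prune

order=[0, 3, 5, 6, 7, 11, 16, 8, 1, 2, 12, 9, 4, 10, 14, 18]  |boxes|=16  |leaves|=3  hit=P2

== RESULT ==
[0, 3, 5, 6, 7, 11, 16, 8, 1, 2, 12, 9, 4, 10, 14, 18]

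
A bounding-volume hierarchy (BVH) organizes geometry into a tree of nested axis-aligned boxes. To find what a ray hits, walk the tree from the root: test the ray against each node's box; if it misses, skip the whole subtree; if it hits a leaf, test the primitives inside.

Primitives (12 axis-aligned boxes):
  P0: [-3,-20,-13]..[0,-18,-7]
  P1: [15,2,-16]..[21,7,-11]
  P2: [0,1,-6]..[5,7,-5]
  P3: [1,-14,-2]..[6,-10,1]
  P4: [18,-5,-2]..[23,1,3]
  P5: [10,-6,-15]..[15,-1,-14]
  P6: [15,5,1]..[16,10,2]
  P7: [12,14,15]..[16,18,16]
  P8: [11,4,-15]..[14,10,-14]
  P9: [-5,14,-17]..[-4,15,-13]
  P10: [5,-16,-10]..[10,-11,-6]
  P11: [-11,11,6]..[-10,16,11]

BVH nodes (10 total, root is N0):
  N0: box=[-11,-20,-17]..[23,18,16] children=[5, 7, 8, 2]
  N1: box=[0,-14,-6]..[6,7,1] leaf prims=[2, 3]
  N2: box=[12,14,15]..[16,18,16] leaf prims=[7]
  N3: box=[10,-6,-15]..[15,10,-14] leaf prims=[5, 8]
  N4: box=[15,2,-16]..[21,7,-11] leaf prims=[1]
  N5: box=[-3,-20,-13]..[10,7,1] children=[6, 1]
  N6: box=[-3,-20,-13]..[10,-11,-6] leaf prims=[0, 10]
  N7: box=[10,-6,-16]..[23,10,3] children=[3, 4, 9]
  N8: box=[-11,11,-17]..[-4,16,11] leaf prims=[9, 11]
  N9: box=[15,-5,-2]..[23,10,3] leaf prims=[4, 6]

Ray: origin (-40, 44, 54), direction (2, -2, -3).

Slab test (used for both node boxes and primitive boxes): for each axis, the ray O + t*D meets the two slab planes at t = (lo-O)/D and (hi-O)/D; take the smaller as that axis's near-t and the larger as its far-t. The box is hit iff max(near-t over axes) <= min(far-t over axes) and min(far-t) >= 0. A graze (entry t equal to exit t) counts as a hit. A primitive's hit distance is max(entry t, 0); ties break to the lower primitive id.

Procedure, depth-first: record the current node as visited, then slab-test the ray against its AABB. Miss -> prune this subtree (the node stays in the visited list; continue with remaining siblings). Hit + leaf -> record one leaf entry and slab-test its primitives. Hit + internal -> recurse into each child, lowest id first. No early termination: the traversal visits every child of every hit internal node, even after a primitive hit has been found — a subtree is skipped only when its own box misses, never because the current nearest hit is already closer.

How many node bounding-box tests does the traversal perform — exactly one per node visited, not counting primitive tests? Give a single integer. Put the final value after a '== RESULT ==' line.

Traverse from the root:
N0 x:[29/2,63/2] y:[13,32] z:[38/3,71/3] -> hit [29/2,71/3], descend [2, 5, 7, 8]
  N2 x:[26,28] y:[13,15] z:[38/3,13] -> miss, prune
  N5 x:[37/2,25] y:[37/2,32] z:[53/3,67/3] -> hit [37/2,67/3], descend [1, 6]
    N1 x:[20,23] y:[37/2,29] z:[53/3,20] -> hit [20,20] leaf, test {P2@t=20, P3(miss)}
    N6 x:[37/2,25] y:[55/2,32] z:[20,67/3] -> miss, prune
  N7 x:[25,63/2] y:[17,25] z:[17,70/3] -> miss, prune
  N8 x:[29/2,18] y:[14,33/2] z:[43/3,71/3] -> hit [29/2,33/2] leaf, test {P9(miss), P11@t=29/2}

7 AABB tests over nodes [0, 2, 5, 1, 6, 7, 8]; 2 leaves entered; closest P11.

== RESULT ==
7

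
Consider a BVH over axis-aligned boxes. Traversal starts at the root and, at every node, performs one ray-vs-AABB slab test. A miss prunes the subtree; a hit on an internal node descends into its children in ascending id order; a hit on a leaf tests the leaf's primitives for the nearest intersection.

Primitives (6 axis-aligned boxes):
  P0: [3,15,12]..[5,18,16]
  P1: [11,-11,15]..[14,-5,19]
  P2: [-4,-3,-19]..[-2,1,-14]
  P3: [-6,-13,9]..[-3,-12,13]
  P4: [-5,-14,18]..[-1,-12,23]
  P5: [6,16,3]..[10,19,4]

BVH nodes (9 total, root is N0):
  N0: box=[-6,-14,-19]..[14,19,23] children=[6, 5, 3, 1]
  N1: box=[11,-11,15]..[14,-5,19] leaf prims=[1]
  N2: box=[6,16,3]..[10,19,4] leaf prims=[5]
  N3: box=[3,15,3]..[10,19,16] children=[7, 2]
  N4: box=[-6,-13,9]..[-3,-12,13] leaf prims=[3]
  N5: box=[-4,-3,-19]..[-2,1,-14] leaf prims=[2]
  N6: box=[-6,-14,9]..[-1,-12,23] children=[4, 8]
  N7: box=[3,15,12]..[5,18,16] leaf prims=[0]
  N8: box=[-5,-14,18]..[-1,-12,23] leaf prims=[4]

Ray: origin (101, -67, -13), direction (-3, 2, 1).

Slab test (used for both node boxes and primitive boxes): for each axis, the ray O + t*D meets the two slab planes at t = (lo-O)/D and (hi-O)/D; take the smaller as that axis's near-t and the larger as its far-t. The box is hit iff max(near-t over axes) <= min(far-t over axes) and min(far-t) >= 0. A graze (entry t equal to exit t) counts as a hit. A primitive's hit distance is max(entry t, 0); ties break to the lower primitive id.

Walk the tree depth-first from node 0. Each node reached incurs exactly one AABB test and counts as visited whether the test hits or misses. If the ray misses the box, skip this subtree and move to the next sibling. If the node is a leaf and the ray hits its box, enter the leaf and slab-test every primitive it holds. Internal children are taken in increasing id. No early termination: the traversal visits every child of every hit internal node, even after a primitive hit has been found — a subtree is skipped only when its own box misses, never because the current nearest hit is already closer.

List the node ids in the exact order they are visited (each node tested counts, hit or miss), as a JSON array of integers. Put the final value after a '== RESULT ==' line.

Walk:
N0 x:[29,107/3] y:[53/2,43] z:[-6,36] -> hit [29,107/3], descend [1, 3, 5, 6]
  N1 x:[29,30] y:[28,31] z:[28,32] -> hit [29,30] leaf, test {P1@t=29}
  N3 x:[91/3,98/3] y:[41,43] z:[16,29] -> miss, prune
  N5 x:[103/3,35] y:[32,34] z:[-6,-1] -> miss, prune
  N6 x:[34,107/3] y:[53/2,55/2] z:[22,36] -> miss, prune

5 AABB tests over nodes [0, 1, 3, 5, 6]; 1 leaf entered; closest P1.

== RESULT ==
[0, 1, 3, 5, 6]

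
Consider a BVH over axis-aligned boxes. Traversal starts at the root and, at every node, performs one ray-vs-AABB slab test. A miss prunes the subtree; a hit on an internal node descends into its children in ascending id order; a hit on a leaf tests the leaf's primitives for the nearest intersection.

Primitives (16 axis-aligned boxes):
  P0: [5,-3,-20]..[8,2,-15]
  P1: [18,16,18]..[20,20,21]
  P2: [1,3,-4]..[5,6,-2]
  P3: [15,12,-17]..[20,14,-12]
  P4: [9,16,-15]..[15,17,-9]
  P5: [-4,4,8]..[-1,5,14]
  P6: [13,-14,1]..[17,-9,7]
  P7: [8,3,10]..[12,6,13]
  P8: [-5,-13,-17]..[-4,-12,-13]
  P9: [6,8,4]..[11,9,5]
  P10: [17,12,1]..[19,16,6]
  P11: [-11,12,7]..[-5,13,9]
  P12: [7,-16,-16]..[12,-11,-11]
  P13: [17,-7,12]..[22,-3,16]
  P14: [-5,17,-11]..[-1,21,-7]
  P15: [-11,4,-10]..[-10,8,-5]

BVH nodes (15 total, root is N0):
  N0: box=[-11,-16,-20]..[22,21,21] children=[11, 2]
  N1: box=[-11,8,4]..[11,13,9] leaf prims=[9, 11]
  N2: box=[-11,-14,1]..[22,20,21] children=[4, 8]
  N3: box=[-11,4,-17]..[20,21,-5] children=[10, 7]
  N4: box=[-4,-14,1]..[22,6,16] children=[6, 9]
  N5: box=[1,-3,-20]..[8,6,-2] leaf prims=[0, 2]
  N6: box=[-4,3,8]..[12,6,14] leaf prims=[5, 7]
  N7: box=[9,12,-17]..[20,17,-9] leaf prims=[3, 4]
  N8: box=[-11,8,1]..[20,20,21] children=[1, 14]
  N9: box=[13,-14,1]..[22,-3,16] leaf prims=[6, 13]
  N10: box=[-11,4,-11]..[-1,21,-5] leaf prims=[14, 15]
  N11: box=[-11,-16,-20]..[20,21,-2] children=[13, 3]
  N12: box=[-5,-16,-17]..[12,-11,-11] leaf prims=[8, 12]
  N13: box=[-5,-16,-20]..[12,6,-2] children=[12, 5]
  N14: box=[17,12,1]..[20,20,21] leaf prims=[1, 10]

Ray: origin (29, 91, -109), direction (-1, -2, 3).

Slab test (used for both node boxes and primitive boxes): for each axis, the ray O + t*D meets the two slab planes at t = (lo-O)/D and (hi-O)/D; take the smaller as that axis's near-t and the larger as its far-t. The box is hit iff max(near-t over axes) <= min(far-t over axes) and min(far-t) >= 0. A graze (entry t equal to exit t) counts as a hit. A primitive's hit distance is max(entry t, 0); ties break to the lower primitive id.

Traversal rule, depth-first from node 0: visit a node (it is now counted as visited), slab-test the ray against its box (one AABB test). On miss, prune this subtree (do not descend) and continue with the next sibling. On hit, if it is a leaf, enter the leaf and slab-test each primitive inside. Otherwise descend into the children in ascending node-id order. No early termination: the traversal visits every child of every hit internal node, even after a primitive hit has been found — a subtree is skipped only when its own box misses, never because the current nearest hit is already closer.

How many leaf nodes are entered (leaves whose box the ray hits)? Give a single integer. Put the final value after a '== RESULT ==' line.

Traverse from the root:
N0 x:[7,40] y:[35,107/2] z:[89/3,130/3] -> hit [35,40], descend [2, 11]
  N2 x:[7,40] y:[71/2,105/2] z:[110/3,130/3] -> hit [110/3,40], descend [4, 8]
    N4 x:[7,33] y:[85/2,105/2] z:[110/3,125/3] -> miss, prune
    N8 x:[9,40] y:[71/2,83/2] z:[110/3,130/3] -> hit [110/3,40], descend [1, 14]
      N1 x:[18,40] y:[39,83/2] z:[113/3,118/3] -> hit [39,118/3] leaf, test {P9(miss), P11@t=39}
      N14 x:[9,12] y:[71/2,79/2] z:[110/3,130/3] -> miss, prune
  N11 x:[9,40] y:[35,107/2] z:[89/3,107/3] -> hit [35,107/3], descend [3, 13]
    N3 x:[9,40] y:[35,87/2] z:[92/3,104/3] -> miss, prune
    N13 x:[17,34] y:[85/2,107/2] z:[89/3,107/3] -> miss, prune

Visited [0, 2, 4, 8, 1, 14, 11, 3, 13]. Tests: 9 box, 1 leaf. Nearest: P11.

== RESULT ==
1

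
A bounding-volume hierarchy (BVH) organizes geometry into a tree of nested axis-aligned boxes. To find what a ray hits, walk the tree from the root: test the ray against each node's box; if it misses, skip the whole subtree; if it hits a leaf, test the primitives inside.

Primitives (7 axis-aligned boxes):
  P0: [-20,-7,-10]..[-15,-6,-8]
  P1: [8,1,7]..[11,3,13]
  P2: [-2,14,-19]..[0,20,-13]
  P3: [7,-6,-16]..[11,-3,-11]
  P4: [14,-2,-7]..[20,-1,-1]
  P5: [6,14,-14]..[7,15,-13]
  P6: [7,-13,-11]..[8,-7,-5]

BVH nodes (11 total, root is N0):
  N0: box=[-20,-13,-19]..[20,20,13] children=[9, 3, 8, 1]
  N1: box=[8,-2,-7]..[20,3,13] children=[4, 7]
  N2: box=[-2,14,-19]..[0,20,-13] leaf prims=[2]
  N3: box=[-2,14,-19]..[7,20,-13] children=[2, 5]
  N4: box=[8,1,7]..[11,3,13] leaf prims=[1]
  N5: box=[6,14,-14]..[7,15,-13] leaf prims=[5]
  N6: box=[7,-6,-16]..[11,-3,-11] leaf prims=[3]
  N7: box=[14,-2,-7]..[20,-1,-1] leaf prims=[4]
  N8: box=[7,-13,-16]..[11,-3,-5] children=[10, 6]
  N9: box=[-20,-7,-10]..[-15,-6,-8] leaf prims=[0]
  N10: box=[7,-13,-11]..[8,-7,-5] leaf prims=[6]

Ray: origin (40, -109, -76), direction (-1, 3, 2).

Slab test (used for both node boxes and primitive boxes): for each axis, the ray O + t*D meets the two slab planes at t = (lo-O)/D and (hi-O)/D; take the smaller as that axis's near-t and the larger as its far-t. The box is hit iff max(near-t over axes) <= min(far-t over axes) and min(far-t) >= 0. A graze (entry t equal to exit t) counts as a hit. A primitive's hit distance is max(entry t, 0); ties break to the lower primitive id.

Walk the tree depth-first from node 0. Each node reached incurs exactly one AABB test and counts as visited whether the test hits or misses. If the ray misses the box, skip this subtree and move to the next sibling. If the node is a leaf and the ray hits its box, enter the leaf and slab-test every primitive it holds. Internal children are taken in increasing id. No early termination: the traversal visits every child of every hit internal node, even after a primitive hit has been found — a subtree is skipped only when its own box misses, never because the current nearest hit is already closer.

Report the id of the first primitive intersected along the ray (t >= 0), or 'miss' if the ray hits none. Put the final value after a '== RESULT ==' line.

Traverse from the root:
N0 x:[20,60] y:[32,43] z:[57/2,89/2] -> hit [32,43], descend [1, 3, 8, 9]
  N1 x:[20,32] y:[107/3,112/3] z:[69/2,89/2] -> miss, prune
  N3 x:[33,42] y:[41,43] z:[57/2,63/2] -> miss, prune
  N8 x:[29,33] y:[32,106/3] z:[30,71/2] -> hit [32,33], descend [6, 10]
    N6 x:[29,33] y:[103/3,106/3] z:[30,65/2] -> miss, prune
    N10 x:[32,33] y:[32,34] z:[65/2,71/2] -> hit [65/2,33] leaf, test {P6@t=65/2}
  N9 x:[55,60] y:[34,103/3] z:[33,34] -> miss, prune

Summary -> nodes [0, 1, 3, 8, 6, 10, 9]; box-tests=7; leaf-entries=1; first=P6

== RESULT ==
6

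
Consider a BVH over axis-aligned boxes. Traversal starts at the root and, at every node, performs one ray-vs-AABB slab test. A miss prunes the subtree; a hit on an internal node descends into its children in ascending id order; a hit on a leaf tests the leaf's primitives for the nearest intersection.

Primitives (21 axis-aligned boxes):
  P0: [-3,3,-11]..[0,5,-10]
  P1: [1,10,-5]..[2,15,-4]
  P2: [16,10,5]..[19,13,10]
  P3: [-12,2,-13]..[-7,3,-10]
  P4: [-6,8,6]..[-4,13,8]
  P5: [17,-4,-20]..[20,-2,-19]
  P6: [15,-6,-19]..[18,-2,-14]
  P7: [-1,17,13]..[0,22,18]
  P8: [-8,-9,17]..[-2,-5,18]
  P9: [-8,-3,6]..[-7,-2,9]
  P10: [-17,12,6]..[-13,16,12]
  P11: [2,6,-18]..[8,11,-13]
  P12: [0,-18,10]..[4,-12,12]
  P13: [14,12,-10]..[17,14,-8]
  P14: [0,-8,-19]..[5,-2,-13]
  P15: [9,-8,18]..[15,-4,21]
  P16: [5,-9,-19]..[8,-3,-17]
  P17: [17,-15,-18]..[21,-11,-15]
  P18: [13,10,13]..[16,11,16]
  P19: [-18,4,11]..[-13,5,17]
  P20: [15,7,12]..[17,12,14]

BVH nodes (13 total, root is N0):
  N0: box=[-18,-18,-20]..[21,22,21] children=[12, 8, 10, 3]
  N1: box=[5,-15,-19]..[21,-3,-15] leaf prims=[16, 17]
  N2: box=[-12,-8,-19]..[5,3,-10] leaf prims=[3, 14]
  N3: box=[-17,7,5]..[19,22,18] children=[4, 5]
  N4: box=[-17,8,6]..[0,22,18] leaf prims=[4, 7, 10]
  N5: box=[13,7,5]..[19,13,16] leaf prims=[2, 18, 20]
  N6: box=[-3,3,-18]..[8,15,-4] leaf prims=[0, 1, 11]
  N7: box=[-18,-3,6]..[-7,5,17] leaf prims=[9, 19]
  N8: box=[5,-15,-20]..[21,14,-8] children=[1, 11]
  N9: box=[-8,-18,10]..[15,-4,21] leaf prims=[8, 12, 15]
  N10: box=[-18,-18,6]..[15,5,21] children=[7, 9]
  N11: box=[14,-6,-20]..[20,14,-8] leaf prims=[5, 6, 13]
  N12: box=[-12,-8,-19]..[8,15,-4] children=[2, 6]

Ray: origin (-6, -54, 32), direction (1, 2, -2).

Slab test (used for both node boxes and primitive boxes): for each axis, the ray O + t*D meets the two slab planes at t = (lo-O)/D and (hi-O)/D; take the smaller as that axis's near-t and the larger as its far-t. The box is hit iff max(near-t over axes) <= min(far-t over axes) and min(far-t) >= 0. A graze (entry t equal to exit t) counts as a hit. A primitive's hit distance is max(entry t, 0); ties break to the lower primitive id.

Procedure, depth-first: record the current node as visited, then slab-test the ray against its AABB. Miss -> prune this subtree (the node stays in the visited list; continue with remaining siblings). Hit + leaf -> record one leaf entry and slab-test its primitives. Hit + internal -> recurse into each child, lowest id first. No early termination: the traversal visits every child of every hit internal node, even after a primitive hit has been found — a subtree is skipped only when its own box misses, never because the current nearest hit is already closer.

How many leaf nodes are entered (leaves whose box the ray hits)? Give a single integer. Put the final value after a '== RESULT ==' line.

Trace the traversal:
N0 x:[-12,27] y:[18,38] z:[11/2,26] -> hit [18,26], descend [3, 8, 10, 12]
  N3 x:[-11,25] y:[61/2,38] z:[7,27/2] -> miss, prune
  N8 x:[11,27] y:[39/2,34] z:[20,26] -> hit [20,26], descend [1, 11]
    N1 x:[11,27] y:[39/2,51/2] z:[47/2,51/2] -> hit [47/2,51/2] leaf, test {P16(miss), P17(miss)}
    N11 x:[20,26] y:[24,34] z:[20,26] -> hit [24,26] leaf, test {P5@t=51/2, P6@t=24, P13(miss)}
  N10 x:[-12,21] y:[18,59/2] z:[11/2,13] -> miss, prune
  N12 x:[-6,14] y:[23,69/2] z:[18,51/2] -> miss, prune

Summary -> nodes [0, 3, 8, 1, 11, 10, 12]; box-tests=7; leaf-entries=2; first=P6

== RESULT ==
2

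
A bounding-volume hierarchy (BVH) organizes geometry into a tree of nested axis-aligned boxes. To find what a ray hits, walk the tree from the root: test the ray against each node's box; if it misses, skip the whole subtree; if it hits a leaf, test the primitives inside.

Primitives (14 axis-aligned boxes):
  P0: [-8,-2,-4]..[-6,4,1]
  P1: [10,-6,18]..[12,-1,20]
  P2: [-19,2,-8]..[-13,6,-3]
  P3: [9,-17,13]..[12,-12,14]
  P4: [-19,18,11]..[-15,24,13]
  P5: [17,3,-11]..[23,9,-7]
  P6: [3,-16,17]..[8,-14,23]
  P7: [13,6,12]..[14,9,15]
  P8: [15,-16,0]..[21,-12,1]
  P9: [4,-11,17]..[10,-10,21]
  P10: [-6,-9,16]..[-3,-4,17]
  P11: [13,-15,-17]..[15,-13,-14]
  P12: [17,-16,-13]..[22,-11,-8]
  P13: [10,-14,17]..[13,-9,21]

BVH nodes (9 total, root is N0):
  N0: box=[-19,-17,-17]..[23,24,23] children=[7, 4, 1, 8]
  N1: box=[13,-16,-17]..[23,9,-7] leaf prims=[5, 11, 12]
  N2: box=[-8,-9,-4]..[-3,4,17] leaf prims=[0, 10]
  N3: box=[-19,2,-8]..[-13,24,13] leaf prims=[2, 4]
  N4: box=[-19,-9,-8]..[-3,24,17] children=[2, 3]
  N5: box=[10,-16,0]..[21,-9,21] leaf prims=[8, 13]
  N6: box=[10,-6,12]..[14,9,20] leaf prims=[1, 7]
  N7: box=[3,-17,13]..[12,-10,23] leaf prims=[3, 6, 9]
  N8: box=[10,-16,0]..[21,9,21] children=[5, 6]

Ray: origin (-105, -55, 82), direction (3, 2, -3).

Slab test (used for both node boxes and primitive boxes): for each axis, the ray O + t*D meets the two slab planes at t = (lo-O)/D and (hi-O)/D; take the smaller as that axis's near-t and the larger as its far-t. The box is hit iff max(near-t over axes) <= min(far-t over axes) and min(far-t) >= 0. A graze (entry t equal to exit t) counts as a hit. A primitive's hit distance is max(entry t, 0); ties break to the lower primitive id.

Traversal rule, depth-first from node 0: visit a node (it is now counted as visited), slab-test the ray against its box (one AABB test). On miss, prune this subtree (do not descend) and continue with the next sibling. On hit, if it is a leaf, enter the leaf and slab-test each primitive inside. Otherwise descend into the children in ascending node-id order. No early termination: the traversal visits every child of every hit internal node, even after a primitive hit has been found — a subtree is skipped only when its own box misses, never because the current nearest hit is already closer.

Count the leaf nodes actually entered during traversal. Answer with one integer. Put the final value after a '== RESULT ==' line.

Trace the traversal:
N0 x:[86/3,128/3] y:[19,79/2] z:[59/3,33] -> hit [86/3,33], descend [1, 4, 7, 8]
  N1 x:[118/3,128/3] y:[39/2,32] z:[89/3,33] -> miss, prune
  N4 x:[86/3,34] y:[23,79/2] z:[65/3,30] -> hit [86/3,30], descend [2, 3]
    N2 x:[97/3,34] y:[23,59/2] z:[65/3,86/3] -> miss, prune
    N3 x:[86/3,92/3] y:[57/2,79/2] z:[23,30] -> hit [86/3,30] leaf, test {P2@t=86/3, P4(miss)}
  N7 x:[36,39] y:[19,45/2] z:[59/3,23] -> miss, prune
  N8 x:[115/3,42] y:[39/2,32] z:[61/3,82/3] -> miss, prune

order=[0, 1, 4, 2, 3, 7, 8]  |boxes|=7  |leaves|=1  hit=P2

== RESULT ==
1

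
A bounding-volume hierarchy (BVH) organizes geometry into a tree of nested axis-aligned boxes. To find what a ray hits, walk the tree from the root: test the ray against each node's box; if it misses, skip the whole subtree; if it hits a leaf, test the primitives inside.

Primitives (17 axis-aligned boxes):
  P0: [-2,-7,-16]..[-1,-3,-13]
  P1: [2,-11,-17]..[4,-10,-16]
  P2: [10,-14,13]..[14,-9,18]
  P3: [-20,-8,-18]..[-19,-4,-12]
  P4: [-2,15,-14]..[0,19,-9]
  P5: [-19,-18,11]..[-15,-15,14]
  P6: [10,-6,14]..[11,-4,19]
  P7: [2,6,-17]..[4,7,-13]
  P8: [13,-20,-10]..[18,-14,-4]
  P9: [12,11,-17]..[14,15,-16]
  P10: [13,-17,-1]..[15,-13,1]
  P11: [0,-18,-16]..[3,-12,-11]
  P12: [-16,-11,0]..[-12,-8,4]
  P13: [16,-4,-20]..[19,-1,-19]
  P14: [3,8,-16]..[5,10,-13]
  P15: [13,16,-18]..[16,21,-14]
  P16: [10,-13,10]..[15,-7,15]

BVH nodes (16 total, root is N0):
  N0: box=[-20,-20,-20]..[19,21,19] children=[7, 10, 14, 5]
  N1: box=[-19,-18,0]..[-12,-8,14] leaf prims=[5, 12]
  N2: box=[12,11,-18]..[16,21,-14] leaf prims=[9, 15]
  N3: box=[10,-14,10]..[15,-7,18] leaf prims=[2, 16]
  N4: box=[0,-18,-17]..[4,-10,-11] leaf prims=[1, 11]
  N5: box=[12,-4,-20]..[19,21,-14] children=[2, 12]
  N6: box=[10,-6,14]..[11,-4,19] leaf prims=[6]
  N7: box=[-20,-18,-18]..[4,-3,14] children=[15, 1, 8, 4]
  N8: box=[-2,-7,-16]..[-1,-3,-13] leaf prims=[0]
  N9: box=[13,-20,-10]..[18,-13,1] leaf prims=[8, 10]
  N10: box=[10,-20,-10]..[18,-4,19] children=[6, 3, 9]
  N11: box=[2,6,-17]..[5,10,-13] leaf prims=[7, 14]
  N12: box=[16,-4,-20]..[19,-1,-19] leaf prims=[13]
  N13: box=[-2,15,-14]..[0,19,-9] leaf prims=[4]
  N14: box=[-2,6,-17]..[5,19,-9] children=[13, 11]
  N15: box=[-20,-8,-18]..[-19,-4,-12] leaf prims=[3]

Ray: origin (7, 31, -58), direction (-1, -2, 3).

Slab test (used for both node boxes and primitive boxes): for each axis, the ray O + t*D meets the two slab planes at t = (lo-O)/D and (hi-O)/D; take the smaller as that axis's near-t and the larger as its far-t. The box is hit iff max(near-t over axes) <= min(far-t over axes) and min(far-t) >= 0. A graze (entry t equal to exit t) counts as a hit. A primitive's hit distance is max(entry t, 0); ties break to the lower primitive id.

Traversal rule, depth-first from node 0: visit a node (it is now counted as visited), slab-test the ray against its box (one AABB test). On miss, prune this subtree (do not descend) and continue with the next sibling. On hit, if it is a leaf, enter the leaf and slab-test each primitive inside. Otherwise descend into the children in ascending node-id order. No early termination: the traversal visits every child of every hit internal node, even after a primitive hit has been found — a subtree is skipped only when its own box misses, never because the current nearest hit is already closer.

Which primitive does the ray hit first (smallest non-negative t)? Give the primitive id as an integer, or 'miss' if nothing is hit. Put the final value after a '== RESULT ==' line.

Traverse from the root:
N0 x:[-12,27] y:[5,51/2] z:[38/3,77/3] -> hit [38/3,51/2], descend [5, 7, 10, 14]
  N5 x:[-12,-5] y:[5,35/2] z:[38/3,44/3] -> miss, prune
  N7 x:[3,27] y:[17,49/2] z:[40/3,24] -> hit [17,24], descend [1, 4, 8, 15]
    N1 x:[19,26] y:[39/2,49/2] z:[58/3,24] -> hit [39/2,24] leaf, test {P5@t=23, P12@t=39/2}
    N4 x:[3,7] y:[41/2,49/2] z:[41/3,47/3] -> miss, prune
    N8 x:[8,9] y:[17,19] z:[14,15] -> miss, prune
    N15 x:[26,27] y:[35/2,39/2] z:[40/3,46/3] -> miss, prune
  N10 x:[-11,-3] y:[35/2,51/2] z:[16,77/3] -> miss, prune
  N14 x:[2,9] y:[6,25/2] z:[41/3,49/3] -> miss, prune

order=[0, 5, 7, 1, 4, 8, 15, 10, 14]  |boxes|=9  |leaves|=1  hit=P12

== RESULT ==
12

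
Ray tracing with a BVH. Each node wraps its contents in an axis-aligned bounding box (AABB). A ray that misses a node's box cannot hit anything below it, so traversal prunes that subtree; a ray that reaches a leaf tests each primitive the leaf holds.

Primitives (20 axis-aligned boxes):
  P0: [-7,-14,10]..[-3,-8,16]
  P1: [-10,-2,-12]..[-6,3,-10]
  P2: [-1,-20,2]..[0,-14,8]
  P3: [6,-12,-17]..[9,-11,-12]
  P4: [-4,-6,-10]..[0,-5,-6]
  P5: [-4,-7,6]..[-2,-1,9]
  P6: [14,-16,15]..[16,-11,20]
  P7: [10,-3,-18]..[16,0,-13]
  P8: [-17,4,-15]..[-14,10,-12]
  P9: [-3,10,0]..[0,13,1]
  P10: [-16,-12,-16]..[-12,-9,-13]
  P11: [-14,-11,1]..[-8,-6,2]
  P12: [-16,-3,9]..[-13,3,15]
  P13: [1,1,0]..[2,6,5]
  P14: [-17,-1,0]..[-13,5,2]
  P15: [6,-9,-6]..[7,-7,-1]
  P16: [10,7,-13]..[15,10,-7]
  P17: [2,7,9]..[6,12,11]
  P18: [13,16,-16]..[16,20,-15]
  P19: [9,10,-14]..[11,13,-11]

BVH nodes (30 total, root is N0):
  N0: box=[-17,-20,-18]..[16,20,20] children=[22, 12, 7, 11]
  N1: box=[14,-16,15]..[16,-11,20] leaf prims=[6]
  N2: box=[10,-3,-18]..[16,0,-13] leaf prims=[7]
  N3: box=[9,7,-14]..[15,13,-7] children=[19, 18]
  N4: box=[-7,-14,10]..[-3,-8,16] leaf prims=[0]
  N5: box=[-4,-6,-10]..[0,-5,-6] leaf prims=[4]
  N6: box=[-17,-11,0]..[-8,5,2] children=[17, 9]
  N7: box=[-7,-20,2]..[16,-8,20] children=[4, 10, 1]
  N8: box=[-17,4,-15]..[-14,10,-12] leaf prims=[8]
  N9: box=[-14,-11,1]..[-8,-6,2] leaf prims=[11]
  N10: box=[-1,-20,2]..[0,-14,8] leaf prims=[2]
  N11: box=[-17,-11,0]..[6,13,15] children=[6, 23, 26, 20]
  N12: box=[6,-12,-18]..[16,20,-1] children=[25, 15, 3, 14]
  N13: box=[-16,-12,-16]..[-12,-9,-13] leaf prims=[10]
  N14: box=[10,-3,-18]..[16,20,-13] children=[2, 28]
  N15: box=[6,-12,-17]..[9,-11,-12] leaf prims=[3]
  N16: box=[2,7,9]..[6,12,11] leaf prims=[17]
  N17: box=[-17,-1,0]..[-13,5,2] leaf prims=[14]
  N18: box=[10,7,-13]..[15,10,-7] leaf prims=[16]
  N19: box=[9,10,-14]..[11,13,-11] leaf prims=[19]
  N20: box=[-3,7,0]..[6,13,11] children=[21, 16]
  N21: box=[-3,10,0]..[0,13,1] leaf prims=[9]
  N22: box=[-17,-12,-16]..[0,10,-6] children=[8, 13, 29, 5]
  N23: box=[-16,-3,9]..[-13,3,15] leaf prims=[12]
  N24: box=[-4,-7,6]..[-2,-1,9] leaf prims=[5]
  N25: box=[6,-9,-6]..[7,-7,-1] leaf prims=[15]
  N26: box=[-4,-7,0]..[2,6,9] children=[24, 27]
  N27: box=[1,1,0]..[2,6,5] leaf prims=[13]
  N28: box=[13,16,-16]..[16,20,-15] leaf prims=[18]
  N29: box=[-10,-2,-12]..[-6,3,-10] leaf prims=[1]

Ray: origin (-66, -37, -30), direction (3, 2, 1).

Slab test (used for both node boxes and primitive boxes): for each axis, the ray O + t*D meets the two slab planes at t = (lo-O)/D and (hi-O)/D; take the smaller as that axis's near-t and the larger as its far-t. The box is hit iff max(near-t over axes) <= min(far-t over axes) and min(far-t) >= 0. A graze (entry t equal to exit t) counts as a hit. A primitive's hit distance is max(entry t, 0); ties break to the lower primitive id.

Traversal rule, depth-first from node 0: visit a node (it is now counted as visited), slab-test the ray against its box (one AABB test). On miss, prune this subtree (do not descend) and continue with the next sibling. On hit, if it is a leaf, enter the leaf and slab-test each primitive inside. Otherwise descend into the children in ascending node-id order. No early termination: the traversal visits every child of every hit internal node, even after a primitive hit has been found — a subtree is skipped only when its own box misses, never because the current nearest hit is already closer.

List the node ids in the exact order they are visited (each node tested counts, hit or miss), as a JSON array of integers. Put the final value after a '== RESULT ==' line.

Trace the traversal:
N0 x:[49/3,82/3] y:[17/2,57/2] z:[12,50] -> hit [49/3,82/3], descend [7, 11, 12, 22]
  N7 x:[59/3,82/3] y:[17/2,29/2] z:[32,50] -> miss, prune
  N11 x:[49/3,24] y:[13,25] z:[30,45] -> miss, prune
  N12 x:[24,82/3] y:[25/2,57/2] z:[12,29] -> hit [24,82/3], descend [3, 14, 15, 25]
    N3 x:[25,27] y:[22,25] z:[16,23] -> miss, prune
    N14 x:[76/3,82/3] y:[17,57/2] z:[12,17] -> miss, prune
    N15 x:[24,25] y:[25/2,13] z:[13,18] -> miss, prune
    N25 x:[24,73/3] y:[14,15] z:[24,29] -> miss, prune
  N22 x:[49/3,22] y:[25/2,47/2] z:[14,24] -> hit [49/3,22], descend [5, 8, 13, 29]
    N5 x:[62/3,22] y:[31/2,16] z:[20,24] -> miss, prune
    N8 x:[49/3,52/3] y:[41/2,47/2] z:[15,18] -> miss, prune
    N13 x:[50/3,18] y:[25/2,14] z:[14,17] -> miss, prune
    N29 x:[56/3,20] y:[35/2,20] z:[18,20] -> hit [56/3,20] leaf, test {P1@t=56/3}

order=[0, 7, 11, 12, 3, 14, 15, 25, 22, 5, 8, 13, 29]  |boxes|=13  |leaves|=1  hit=P1

== RESULT ==
[0, 7, 11, 12, 3, 14, 15, 25, 22, 5, 8, 13, 29]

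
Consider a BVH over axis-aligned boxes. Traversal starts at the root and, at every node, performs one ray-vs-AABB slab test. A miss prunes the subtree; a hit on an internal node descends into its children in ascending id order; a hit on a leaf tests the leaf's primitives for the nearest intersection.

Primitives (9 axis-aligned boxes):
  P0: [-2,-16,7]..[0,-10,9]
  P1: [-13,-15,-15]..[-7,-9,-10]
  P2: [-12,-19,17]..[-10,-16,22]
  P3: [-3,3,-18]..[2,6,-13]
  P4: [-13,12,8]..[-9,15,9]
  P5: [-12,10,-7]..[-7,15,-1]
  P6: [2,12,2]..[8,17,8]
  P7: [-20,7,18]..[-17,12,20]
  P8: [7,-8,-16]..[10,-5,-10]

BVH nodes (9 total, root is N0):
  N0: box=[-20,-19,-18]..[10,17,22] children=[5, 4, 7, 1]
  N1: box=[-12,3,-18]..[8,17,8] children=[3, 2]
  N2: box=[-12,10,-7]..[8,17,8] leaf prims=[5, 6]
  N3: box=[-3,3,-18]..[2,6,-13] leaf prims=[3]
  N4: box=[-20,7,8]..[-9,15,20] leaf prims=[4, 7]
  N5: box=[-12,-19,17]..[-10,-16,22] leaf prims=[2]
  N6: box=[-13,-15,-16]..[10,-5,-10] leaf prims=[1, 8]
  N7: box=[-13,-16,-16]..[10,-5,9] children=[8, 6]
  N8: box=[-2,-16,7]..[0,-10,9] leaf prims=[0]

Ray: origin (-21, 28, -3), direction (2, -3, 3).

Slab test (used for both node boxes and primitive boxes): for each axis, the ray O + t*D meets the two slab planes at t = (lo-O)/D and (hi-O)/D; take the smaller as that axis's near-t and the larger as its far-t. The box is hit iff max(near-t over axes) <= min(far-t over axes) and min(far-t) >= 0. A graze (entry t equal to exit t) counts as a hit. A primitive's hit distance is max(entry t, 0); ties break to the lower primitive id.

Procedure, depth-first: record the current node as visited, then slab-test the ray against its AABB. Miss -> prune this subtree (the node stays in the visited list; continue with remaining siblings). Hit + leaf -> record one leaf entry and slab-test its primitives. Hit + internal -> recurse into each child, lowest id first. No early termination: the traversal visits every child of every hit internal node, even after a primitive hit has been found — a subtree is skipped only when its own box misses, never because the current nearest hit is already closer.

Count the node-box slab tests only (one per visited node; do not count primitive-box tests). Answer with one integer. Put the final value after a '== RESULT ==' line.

Trace the traversal:
N0 x:[1/2,31/2] y:[11/3,47/3] z:[-5,25/3] -> hit [11/3,25/3], descend [1, 4, 5, 7]
  N1 x:[9/2,29/2] y:[11/3,25/3] z:[-5,11/3] -> miss, prune
  N4 x:[1/2,6] y:[13/3,7] z:[11/3,23/3] -> hit [13/3,6] leaf, test {P4(miss), P7(miss)}
  N5 x:[9/2,11/2] y:[44/3,47/3] z:[20/3,25/3] -> miss, prune
  N7 x:[4,31/2] y:[11,44/3] z:[-13/3,4] -> miss, prune

5 AABB tests over nodes [0, 1, 4, 5, 7]; 1 leaf entered; closest miss.

== RESULT ==
5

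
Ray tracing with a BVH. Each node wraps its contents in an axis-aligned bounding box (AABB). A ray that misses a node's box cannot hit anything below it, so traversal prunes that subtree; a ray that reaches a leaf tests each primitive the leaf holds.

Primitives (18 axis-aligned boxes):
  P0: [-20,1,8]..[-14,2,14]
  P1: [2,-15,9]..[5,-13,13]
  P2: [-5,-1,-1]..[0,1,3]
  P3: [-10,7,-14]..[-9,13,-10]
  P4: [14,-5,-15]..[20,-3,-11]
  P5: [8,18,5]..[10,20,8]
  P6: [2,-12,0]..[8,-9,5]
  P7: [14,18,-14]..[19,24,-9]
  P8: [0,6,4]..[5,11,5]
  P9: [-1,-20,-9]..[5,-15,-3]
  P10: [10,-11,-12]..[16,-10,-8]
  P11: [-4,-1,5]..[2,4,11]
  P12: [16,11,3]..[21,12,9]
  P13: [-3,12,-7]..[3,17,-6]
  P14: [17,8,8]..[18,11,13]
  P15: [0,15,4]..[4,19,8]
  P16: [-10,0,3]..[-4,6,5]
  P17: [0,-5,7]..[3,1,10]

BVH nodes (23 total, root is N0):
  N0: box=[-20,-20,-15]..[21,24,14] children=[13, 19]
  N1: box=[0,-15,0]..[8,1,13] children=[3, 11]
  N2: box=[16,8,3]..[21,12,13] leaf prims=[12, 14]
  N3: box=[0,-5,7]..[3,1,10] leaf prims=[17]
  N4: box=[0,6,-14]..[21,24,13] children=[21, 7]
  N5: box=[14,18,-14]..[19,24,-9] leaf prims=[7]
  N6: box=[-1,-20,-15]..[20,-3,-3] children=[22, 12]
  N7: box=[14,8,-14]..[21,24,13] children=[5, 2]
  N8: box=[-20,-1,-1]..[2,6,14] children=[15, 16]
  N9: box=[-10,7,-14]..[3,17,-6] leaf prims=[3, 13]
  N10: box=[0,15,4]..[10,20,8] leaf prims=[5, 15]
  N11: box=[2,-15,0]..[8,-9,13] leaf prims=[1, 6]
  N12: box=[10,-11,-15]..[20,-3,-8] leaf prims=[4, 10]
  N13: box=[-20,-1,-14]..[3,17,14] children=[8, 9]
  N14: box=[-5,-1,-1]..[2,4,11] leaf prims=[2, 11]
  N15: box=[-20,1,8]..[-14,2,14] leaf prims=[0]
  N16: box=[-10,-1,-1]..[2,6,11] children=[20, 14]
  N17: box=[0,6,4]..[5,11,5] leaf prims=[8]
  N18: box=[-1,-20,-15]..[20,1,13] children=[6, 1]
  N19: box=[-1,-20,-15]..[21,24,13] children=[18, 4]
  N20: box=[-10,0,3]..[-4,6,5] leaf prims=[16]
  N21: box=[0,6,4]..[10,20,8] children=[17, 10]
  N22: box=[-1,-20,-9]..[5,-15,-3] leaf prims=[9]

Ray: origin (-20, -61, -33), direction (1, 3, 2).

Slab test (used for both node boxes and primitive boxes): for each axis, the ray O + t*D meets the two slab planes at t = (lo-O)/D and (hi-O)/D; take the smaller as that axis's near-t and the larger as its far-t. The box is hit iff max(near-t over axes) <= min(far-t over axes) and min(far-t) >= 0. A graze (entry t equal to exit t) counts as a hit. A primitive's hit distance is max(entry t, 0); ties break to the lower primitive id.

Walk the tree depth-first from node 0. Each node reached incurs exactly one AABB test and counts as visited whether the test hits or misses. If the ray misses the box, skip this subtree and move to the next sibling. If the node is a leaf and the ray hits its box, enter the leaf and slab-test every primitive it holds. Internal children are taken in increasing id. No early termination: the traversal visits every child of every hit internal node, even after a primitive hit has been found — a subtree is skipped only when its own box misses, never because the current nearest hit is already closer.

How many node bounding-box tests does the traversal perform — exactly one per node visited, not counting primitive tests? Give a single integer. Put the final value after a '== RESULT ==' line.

Traverse from the root:
N0 x:[0,41] y:[41/3,85/3] z:[9,47/2] -> hit [41/3,47/2], descend [13, 19]
  N13 x:[0,23] y:[20,26] z:[19/2,47/2] -> hit [20,23], descend [8, 9]
    N8 x:[0,22] y:[20,67/3] z:[16,47/2] -> hit [20,22], descend [15, 16]
      N15 x:[0,6] y:[62/3,21] z:[41/2,47/2] -> miss, prune
      N16 x:[10,22] y:[20,67/3] z:[16,22] -> hit [20,22], descend [14, 20]
        N14 x:[15,22] y:[20,65/3] z:[16,22] -> hit [20,65/3] leaf, test {P2(miss), P11@t=20}
        N20 x:[10,16] y:[61/3,67/3] z:[18,19] -> miss, prune
    N9 x:[10,23] y:[68/3,26] z:[19/2,27/2] -> miss, prune
  N19 x:[19,41] y:[41/3,85/3] z:[9,23] -> hit [19,23], descend [4, 18]
    N4 x:[20,41] y:[67/3,85/3] z:[19/2,23] -> hit [67/3,23], descend [7, 21]
      N7 x:[34,41] y:[23,85/3] z:[19/2,23] -> miss, prune
      N21 x:[20,30] y:[67/3,27] z:[37/2,41/2] -> miss, prune
    N18 x:[19,40] y:[41/3,62/3] z:[9,23] -> hit [19,62/3], descend [1, 6]
      N1 x:[20,28] y:[46/3,62/3] z:[33/2,23] -> hit [20,62/3], descend [3, 11]
        N3 x:[20,23] y:[56/3,62/3] z:[20,43/2] -> hit [20,62/3] leaf, test {P17@t=20}
        N11 x:[22,28] y:[46/3,52/3] z:[33/2,23] -> miss, prune
      N6 x:[19,40] y:[41/3,58/3] z:[9,15] -> miss, prune

order=[0, 13, 8, 15, 16, 14, 20, 9, 19, 4, 7, 21, 18, 1, 3, 11, 6]  |boxes|=17  |leaves|=2  hit=P11

== RESULT ==
17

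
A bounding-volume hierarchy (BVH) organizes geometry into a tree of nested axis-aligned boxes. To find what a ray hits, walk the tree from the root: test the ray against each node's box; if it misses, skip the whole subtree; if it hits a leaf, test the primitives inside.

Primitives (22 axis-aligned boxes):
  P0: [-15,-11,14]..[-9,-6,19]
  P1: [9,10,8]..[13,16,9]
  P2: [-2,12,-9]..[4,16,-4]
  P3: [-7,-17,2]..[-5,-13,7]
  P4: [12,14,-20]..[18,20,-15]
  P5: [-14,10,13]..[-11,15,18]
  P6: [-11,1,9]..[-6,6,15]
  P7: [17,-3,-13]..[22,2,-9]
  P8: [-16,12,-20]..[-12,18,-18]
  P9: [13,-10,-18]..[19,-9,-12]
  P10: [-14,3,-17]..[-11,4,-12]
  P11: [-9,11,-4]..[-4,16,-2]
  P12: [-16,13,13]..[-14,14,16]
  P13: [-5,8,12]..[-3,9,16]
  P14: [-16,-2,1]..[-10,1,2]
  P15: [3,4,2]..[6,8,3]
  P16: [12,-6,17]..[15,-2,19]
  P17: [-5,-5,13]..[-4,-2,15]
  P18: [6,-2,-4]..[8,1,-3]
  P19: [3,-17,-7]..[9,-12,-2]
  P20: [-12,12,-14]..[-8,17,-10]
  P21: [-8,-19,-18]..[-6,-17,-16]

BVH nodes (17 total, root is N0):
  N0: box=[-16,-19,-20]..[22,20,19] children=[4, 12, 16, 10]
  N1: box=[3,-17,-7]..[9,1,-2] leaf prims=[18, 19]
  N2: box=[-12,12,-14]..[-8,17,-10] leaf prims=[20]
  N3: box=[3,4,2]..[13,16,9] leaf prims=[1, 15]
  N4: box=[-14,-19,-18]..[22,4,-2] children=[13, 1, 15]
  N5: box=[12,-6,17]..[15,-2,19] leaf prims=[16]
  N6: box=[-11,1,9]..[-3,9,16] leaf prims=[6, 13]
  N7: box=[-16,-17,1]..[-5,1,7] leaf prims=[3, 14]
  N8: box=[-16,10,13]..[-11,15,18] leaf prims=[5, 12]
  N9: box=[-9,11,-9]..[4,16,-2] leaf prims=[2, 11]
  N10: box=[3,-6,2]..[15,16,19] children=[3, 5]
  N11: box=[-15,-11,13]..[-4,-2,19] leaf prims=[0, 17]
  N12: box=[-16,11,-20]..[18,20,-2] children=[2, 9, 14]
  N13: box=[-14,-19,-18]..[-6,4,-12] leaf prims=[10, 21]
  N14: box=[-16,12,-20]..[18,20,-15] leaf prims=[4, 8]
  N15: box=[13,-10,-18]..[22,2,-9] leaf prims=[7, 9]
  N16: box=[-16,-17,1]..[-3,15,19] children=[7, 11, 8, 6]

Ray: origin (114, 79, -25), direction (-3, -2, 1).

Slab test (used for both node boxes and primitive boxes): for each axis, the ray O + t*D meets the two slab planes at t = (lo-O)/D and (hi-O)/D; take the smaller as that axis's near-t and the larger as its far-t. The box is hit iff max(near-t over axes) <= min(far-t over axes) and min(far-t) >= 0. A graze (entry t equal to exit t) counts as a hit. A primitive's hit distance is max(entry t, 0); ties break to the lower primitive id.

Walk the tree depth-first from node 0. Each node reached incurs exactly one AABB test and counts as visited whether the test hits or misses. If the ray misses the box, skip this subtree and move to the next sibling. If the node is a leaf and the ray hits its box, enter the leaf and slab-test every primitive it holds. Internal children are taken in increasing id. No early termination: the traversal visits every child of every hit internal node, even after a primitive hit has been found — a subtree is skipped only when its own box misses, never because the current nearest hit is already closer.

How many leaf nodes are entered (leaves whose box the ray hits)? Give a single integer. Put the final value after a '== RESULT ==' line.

Trace the traversal:
N0 x:[92/3,130/3] y:[59/2,49] z:[5,44] -> hit [92/3,130/3], descend [4, 10, 12, 16]
  N4 x:[92/3,128/3] y:[75/2,49] z:[7,23] -> miss, prune
  N10 x:[33,37] y:[63/2,85/2] z:[27,44] -> hit [33,37], descend [3, 5]
    N3 x:[101/3,37] y:[63/2,75/2] z:[27,34] -> hit [101/3,34] leaf, test {P1@t=101/3, P15(miss)}
    N5 x:[33,34] y:[81/2,85/2] z:[42,44] -> miss, prune
  N12 x:[32,130/3] y:[59/2,34] z:[5,23] -> miss, prune
  N16 x:[39,130/3] y:[32,48] z:[26,44] -> hit [39,130/3], descend [6, 7, 8, 11]
    N6 x:[39,125/3] y:[35,39] z:[34,41] -> hit [39,39] leaf, test {P6(miss), P13(miss)}
    N7 x:[119/3,130/3] y:[39,48] z:[26,32] -> miss, prune
    N8 x:[125/3,130/3] y:[32,69/2] z:[38,43] -> miss, prune
    N11 x:[118/3,43] y:[81/2,45] z:[38,44] -> hit [81/2,43] leaf, test {P0@t=85/2, P17(miss)}

11 AABB tests over nodes [0, 4, 10, 3, 5, 12, 16, 6, 7, 8, 11]; 3 leaves entered; closest P1.

== RESULT ==
3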